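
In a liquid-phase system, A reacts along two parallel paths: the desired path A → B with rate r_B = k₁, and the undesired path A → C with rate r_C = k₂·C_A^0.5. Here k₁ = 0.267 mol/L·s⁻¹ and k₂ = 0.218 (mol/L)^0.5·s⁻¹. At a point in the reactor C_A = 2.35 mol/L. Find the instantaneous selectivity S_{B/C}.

0.799

S_{B/C} = r_B/r_C = (k₁)/(k₂·C_A^0.5) = (k₁/k₂)·C_A^-0.5.
= (0.267) / (0.218×2.350^0.5) = 0.2670/0.3342 = 0.799.
The undesired path is higher order in A, so low C_A (CSTR or dilute feed) favours B.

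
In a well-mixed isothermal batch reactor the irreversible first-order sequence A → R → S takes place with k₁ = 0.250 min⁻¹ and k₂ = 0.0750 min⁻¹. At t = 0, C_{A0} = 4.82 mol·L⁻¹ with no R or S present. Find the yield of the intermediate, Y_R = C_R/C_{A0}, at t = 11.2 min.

For first-order series with pure A initially, C_R(t) = k₁C_{A0}/(k₂−k₁)·(e^(−k₁t) − e^(−k₂t)).
e^(−k₁t) = e^(−0.250×11.2) = e^(−2.800) = 0.06081; e^(−k₂t) = e^(−0.8400) = 0.4317.
C_R = 0.250×4.82/(0.0750−0.250) × (0.06081−0.4317) = (-6.886)×(-0.3709) = 2.554 mol·L⁻¹.
Y_R = C_R/C_{A0} = 2.554/4.82 = 0.530.

0.530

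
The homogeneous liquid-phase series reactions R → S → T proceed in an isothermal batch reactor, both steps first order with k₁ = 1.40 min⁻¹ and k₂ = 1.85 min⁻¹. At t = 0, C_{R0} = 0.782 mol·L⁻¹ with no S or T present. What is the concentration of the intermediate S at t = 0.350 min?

0.217 mol·L⁻¹

Solving the coupled first-order balances gives C_S(t) = [k₁/(k₂−k₁)]·C_{R0}·(e^(−k₁t) − e^(−k₂t)).
e^(−k₁t) = e^(−1.40×0.350) = e^(−0.4900) = 0.6126; e^(−k₂t) = e^(−0.6475) = 0.5234.
C_S = 1.40×0.782/(1.85−1.40) × (0.6126−0.5234) = 2.433×0.08927 = 0.2172 mol·L⁻¹.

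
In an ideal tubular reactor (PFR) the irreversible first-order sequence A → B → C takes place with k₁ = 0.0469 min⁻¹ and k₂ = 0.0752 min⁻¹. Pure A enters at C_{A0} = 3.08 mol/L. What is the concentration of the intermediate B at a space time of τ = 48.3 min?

0.395 mol/L

Solving the coupled first-order balances gives C_B(τ) = [k₁/(k₂−k₁)]·C_{A0}·(e^(−k₁τ) − e^(−k₂τ)).
e^(−k₁τ) = e^(−0.0469×48.3) = e^(−2.265) = 0.1038; e^(−k₂τ) = e^(−3.632) = 0.02646.
C_B = 0.0469×3.08/(0.0752−0.0469) × (0.1038−0.02646) = 5.104×0.07734 = 0.3948 mol/L.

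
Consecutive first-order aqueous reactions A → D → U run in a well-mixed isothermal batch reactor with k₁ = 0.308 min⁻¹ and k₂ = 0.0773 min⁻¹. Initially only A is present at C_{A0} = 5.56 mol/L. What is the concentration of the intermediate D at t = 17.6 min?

The intermediate concentration in a first-order A→B→C sequence is C_D = k₁C_{A0}(e^(−k₁t) − e^(−k₂t))/(k₂−k₁).
e^(−k₁t) = e^(−0.308×17.6) = e^(−5.421) = 0.004424; e^(−k₂t) = e^(−1.360) = 0.2565.
C_D = 0.308×5.56/(0.0773−0.308) × (0.004424−0.2565) = (-7.423)×(-0.2521) = 1.871 mol/L.

1.87 mol/L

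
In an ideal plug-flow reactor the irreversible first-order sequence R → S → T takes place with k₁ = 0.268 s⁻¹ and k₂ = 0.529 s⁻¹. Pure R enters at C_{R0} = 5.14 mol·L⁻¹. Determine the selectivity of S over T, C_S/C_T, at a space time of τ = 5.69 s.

0.284

For first-order series with pure R initially, C_S(τ) = k₁C_{R0}/(k₂−k₁)·(e^(−k₁τ) − e^(−k₂τ)).
e^(−k₁τ) = e^(−0.268×5.69) = e^(−1.525) = 0.2176; e^(−k₂τ) = e^(−3.010) = 0.04929.
C_S = 0.268×5.14/(0.529−0.268) × (0.2176−0.04929) = 5.278×0.1683 = 0.8885 mol·L⁻¹.
C_R = C_{R0}e^(−k₁τ) = 1.119 mol·L⁻¹, so C_T = C_{R0}−C_R−C_S = 3.133 mol·L⁻¹; C_S/C_T = 0.284.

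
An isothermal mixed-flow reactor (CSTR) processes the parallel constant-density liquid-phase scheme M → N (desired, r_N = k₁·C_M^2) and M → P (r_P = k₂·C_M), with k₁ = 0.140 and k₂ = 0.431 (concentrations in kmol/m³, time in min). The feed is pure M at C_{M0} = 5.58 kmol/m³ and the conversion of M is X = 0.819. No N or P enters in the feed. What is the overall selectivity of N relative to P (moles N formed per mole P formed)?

0.328

Exit C_M = C_{M0}(1−X) = 5.58×0.181 = 1.010 kmol/m³.
In a CSTR the entire volume is at exit conditions, so r_N = 0.140×1.010^2 = 0.1428 and r_P = 0.431×1.010 = 0.4353.
Overall selectivity = C_N/C_P = r_Nτ/(r_Pτ) = r_N/r_P = 0.328.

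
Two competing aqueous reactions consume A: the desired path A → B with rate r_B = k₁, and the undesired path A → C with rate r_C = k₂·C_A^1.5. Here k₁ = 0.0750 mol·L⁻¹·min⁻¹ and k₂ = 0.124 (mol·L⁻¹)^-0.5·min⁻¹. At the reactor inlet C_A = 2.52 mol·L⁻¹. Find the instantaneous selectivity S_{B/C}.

S_{B/C} = r_B/r_C = (k₁)/(k₂·C_A^1.5) = (k₁/k₂)·C_A^-1.5.
= (0.0750) / (0.124×2.520^1.5) = 0.07500/0.4960 = 0.151.
The undesired path is higher order in A, so low C_A (CSTR or dilute feed) favours B.

0.151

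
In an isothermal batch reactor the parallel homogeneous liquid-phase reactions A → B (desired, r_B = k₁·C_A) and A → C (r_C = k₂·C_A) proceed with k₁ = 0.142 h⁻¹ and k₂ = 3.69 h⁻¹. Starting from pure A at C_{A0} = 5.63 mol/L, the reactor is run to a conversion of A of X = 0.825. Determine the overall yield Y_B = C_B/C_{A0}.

0.0306

C_A = C_{A0}(1−X) = 0.9853 mol/L.
Both paths are first order in A, so the instantaneous fraction to B is constant: dC_B/d(−C_A) = k₁/(k₁+k₂) = 0.03706.
C_B = 0.03706·(C_{A0}−C_A) = 0.03706×4.645 = 0.172 mol/L.
Y_B = C_B/C_{A0} = 0.1721/5.63 = 0.0306.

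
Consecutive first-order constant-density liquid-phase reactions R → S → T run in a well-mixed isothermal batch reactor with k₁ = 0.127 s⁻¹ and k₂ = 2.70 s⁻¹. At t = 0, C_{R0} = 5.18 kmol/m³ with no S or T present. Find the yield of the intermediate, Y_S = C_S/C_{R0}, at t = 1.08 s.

For first-order series with pure R initially, C_S(t) = k₁C_{R0}/(k₂−k₁)·(e^(−k₁t) − e^(−k₂t)).
e^(−k₁t) = e^(−0.127×1.08) = e^(−0.1372) = 0.8718; e^(−k₂t) = e^(−2.916) = 0.05415.
C_S = 0.127×5.18/(2.70−0.127) × (0.8718−0.05415) = 0.2557×0.8177 = 0.2091 kmol/m³.
Y_S = C_S/C_{R0} = 0.2091/5.18 = 0.0404.

0.0404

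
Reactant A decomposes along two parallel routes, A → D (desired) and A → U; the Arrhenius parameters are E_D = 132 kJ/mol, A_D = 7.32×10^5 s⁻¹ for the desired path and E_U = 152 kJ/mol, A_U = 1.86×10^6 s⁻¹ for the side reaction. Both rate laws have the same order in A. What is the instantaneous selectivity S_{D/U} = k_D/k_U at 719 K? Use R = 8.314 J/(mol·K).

With equal orders, S_{D/U} = k_D/k_U = (A_D/A_U)·exp[(E_U−E_D)/(RT)].
(E_U−E_D)/(RT) = (152−132)×10³/(8.314×719) = 20000/5978 = 3.346.
k_D/k_U = (7.32×10^5/1.86×10^6)·exp(3.346) = 0.3935 × 28.38 = 11.2.
Since E_D < E_U, lowering the temperature improves selectivity toward D.

11.2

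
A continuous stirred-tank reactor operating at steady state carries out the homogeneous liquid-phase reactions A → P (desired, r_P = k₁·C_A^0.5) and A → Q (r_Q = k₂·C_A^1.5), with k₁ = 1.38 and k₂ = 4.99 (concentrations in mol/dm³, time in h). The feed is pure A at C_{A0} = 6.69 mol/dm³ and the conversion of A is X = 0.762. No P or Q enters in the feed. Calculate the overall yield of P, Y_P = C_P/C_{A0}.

Exit C_A = C_{A0}(1−X) = 6.69×0.238 = 1.592 mol/dm³.
Rates in a CSTR are evaluated at the outlet concentration: r_P = 1.38×1.592^0.5 = 1.741, r_Q = 4.99×1.592^1.5 = 10.03.
Fraction of consumed A going to P: r_P/(r_P+r_Q) = 0.1480.
C_P = 0.1480·C_{A0}·X = 0.1480×6.69×0.762 = 0.754 mol/dm³; Y_P = C_P/C_{A0} = 0.113.

0.113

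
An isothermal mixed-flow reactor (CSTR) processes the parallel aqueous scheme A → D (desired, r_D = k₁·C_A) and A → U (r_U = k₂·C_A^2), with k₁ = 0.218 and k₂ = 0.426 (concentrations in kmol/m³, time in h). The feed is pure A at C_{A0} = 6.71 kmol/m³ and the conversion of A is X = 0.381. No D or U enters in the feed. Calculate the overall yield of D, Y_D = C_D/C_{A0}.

Exit C_A = C_{A0}(1−X) = 6.71×0.619 = 4.153 kmol/m³.
A CSTR operates uniformly at the exit composition, giving r_D = 0.9055 and r_U = 7.349 (each k·C_A^n at C_A = 4.153).
Fraction of consumed A going to D: r_D/(r_D+r_U) = 0.1097.
C_D = 0.1097·C_{A0}·X = 0.1097×6.71×0.381 = 0.280 kmol/m³; Y_D = C_D/C_{A0} = 0.0418.

0.0418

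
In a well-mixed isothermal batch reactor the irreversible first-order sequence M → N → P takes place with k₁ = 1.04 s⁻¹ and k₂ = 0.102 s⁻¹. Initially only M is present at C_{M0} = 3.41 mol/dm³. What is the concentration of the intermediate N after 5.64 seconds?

For first-order series with pure M initially, C_N(t) = k₁C_{M0}/(k₂−k₁)·(e^(−k₁t) − e^(−k₂t)).
e^(−k₁t) = e^(−1.04×5.64) = e^(−5.866) = 0.002835; e^(−k₂t) = e^(−0.5753) = 0.5625.
C_N = 1.04×3.41/(0.102−1.04) × (0.002835−0.5625) = (-3.781)×(-0.5597) = 2.116 mol/dm³.

2.12 mol/dm³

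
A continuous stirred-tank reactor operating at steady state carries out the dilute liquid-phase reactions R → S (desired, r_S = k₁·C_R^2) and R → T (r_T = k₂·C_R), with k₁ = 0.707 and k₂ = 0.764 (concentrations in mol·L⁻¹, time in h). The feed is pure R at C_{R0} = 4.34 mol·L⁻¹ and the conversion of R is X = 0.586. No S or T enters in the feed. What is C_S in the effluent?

1.59 mol·L⁻¹

Exit C_R = C_{R0}(1−X) = 4.34×0.414 = 1.797 mol·L⁻¹.
In a CSTR the entire volume is at exit conditions, so r_S = 0.707×1.797^2 = 2.282 and r_T = 0.764×1.797 = 1.373.
Fraction of consumed R going to S: r_S/(r_S+r_T) = 0.6244.
C_S = 0.6244·C_{R0}·X = 0.6244×4.34×0.586 = 1.59 mol·L⁻¹.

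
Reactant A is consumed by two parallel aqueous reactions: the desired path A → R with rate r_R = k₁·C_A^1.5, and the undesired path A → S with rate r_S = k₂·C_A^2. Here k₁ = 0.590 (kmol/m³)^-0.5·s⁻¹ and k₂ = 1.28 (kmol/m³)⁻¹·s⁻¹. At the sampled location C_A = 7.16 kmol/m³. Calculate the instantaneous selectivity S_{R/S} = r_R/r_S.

S_{R/S} = r_R/r_S = (k₁·C_A^1.5)/(k₂·C_A^2) = (k₁/k₂)·C_A^-0.5.
= (0.590×7.160^1.5) / (1.28×7.160^2) = 11.30/65.62 = 0.172.
The undesired path is higher order in A, so low C_A (CSTR or dilute feed) favours R.

0.172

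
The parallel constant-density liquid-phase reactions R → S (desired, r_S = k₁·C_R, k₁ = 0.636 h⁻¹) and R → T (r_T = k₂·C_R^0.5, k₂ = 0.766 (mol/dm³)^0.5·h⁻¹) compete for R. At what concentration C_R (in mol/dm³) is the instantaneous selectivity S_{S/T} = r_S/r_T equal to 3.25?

S_{S/T} = (k₁/k₂)·C_R^0.5 ⇒ C_R = (S·k₂/k₁)^(2).
= (3.25×0.766/0.636)^(2) = (3.914)^(2) = 15.3 mol/dm³.

15.3 mol/dm³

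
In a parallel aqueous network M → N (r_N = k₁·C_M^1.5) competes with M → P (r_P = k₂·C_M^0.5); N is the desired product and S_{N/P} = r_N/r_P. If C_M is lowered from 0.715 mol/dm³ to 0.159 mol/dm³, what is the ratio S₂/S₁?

0.222

S_{N/P} = (k₁/k₂)·C_M, so S₂/S₁ = (C_{M,2}/C_{M,1}).
= 0.159/0.715 = 0.222.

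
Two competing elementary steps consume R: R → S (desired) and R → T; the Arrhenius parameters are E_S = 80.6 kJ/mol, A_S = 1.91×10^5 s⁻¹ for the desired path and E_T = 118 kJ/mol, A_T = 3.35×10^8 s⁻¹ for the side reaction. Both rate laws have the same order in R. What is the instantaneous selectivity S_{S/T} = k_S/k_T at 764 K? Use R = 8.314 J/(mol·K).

0.206

Since both paths have the same order in R, the concentration cancels and S_{S/T} = k_S/k_T = (A_S/A_T)·exp[(E_T−E_S)/(RT)].
(E_T−E_S)/(RT) = (118−80.6)×10³/(8.314×764) = 37400/6352 = 5.888.
k_S/k_T = (1.91×10^5/3.35×10^8)·exp(5.888) = 5.701×10^-4 × 360.7 = 0.206.
Since E_S < E_T, lowering the temperature improves selectivity toward S.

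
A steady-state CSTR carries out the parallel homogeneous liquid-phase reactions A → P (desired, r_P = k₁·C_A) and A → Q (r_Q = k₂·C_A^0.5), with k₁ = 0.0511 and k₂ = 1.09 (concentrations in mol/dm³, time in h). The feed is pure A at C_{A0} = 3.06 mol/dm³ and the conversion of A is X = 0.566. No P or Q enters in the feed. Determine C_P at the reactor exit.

Exit C_A = C_{A0}(1−X) = 3.06×0.434 = 1.328 mol/dm³.
A CSTR operates uniformly at the exit composition, giving r_P = 0.06786 and r_Q = 1.256 (each k·C_A^n at C_A = 1.328).
Fraction of consumed A going to P: r_P/(r_P+r_Q) = 0.05126.
C_P = 0.05126·C_{A0}·X = 0.05126×3.06×0.566 = 0.0888 mol/dm³.

0.0888 mol/dm³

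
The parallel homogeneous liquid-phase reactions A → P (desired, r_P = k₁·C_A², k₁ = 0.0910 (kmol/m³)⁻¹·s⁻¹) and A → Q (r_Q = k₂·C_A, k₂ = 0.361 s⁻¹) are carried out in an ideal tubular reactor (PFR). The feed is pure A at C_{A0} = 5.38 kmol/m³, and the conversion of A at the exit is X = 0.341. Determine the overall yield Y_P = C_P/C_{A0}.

C_A = C_{A0}(1−X) = 3.545 kmol/m³.
Along a PFR/batch, dC_Q/dC_A = −r_Q/(r_P+r_Q) = −k₂/(k₂+k₁·C_A).
Integrating from C_{A0} to C_A: C_Q = (0.361/0.0910)·ln[(0.361+0.0910·5.38)/(0.361+0.0910·3.55)] = 3.967·ln(0.8506/0.6836) = 0.8668 kmol/m³.
Then C_P = (C_{A0}−C_A) − C_Q = 1.835 − 0.8668 = 0.9678 kmol/m³.
Y_P = C_P/C_{A0} = 0.9678/5.38 = 0.180.

0.180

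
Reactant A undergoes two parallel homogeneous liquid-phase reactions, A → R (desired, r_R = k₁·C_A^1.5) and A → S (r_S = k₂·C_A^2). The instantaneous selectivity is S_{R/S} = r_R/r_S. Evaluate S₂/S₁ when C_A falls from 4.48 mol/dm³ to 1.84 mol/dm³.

S_{R/S} = (k₁/k₂)·C_A^-0.5, so S₂/S₁ = (C_{A,2}/C_{A,1})^-0.5.
= (1.84/4.48)^(-0.5) = (0.4107)^(-0.5) = 1.56.
Selectivity toward R rises as C_A falls — low-concentration operation is favoured.

1.56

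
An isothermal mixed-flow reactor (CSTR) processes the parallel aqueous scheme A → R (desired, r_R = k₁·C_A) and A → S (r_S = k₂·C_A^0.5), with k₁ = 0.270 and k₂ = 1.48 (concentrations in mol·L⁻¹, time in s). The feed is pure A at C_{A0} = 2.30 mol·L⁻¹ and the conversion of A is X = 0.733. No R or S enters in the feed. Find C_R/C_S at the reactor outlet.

0.143

Exit C_A = C_{A0}(1−X) = 2.30×0.267 = 0.6141 mol·L⁻¹.
A CSTR operates uniformly at the exit composition, giving r_R = 0.1658 and r_S = 1.160 (each k·C_A^n at C_A = 0.6141).
Overall selectivity = C_R/C_S = r_Rτ/(r_Sτ) = r_R/r_S = 0.143.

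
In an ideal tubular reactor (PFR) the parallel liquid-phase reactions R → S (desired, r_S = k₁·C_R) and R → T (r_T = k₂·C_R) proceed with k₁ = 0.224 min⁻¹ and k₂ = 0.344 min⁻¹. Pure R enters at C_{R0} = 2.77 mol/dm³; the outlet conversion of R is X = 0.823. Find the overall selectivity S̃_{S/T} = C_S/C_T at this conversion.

0.651

C_R = C_{R0}(1−X) = 0.4903 mol/dm³.
Both paths are first order in R, so the instantaneous fraction to S is constant: dC_S/d(−C_R) = k₁/(k₁+k₂) = 0.3944.
C_S = 0.3944·(C_{R0}−C_R) = 0.3944×2.280 = 0.899 mol/dm³.
C_T = (C_{R0}−C_R)−C_S = 1.381 mol/dm³; S̃_{S/T} = 0.8990/1.381 = 0.651.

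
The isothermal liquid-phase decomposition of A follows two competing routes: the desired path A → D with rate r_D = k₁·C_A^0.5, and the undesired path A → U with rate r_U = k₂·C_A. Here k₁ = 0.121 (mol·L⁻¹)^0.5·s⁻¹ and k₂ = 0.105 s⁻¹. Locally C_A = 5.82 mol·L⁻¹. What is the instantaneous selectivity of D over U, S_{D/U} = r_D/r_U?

S_{D/U} = r_D/r_U = (k₁·C_A^0.5)/(k₂·C_A) = (k₁/k₂)·C_A^-0.5.
= (0.121×5.820^0.5) / (0.105×5.820) = 0.2919/0.6111 = 0.478.

0.478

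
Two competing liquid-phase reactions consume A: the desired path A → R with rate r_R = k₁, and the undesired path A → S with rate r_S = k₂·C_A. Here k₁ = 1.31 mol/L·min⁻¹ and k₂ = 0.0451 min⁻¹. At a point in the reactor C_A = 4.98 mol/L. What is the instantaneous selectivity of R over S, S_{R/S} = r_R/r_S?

5.83

S_{R/S} = r_R/r_S = (k₁)/(k₂·C_A) = (k₁/k₂)·C_A⁻¹.
= (1.31) / (0.0451×4.980) = 1.310/0.2246 = 5.83.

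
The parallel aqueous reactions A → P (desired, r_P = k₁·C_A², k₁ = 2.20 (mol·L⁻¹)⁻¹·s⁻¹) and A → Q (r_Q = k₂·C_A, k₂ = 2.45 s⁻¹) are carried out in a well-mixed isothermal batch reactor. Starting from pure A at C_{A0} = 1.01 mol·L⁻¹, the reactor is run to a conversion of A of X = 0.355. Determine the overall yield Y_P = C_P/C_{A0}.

0.151

C_A = C_{A0}(1−X) = 0.6514 mol·L⁻¹.
Along a PFR/batch, dC_Q/dC_A = −r_Q/(r_P+r_Q) = −k₂/(k₂+k₁·C_A).
Integrating from C_{A0} to C_A: C_Q = (2.45/2.20)·ln[(2.45+2.20·1.01)/(2.45+2.20·0.651)] = 1.114·ln(4.672/3.883) = 0.2059 mol·L⁻¹.
Then C_P = (C_{A0}−C_A) − C_Q = 0.3586 − 0.2059 = 0.1526 mol·L⁻¹.
Y_P = C_P/C_{A0} = 0.1526/1.01 = 0.151.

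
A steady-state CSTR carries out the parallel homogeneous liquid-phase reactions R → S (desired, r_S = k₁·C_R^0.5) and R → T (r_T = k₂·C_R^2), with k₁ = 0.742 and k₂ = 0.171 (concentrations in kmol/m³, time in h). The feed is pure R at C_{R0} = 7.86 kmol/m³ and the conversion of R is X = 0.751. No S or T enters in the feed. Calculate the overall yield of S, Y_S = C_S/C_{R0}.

Exit C_R = C_{R0}(1−X) = 7.86×0.249 = 1.957 kmol/m³.
In a CSTR the entire volume is at exit conditions, so r_S = 0.742×1.957^0.5 = 1.038 and r_T = 0.171×1.957^2 = 0.6550.
Fraction of consumed R going to S: r_S/(r_S+r_T) = 0.6131.
C_S = 0.6131·C_{R0}·X = 0.6131×7.86×0.751 = 3.62 kmol/m³; Y_S = C_S/C_{R0} = 0.460.

0.460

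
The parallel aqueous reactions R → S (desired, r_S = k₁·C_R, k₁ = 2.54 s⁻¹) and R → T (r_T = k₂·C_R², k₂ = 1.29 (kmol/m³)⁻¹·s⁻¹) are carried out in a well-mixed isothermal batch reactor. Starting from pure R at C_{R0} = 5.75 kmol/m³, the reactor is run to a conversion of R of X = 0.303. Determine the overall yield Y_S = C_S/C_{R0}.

0.0876

C_R = C_{R0}(1−X) = 4.008 kmol/m³.
Along a PFR/batch, dC_S/dC_R = −r_S/(r_S+r_T) = −k₁/(k₁+k₂·C_R).
Integrating from C_{R0} to C_R: C_S = (2.54/1.29)·ln[(2.54+1.29·5.75)/(2.54+1.29·4.01)] = 1.969·ln(9.957/7.710) = 0.5037 kmol/m³.
Y_S = C_S/C_{R0} = 0.5037/5.75 = 0.0876.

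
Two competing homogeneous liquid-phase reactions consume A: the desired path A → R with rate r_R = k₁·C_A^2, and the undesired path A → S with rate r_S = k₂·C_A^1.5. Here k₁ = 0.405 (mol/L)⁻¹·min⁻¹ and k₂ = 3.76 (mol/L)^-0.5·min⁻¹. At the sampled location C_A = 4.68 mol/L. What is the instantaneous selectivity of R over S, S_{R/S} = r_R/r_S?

S_{R/S} = r_R/r_S = (k₁·C_A^2)/(k₂·C_A^1.5) = (k₁/k₂)·C_A^0.5.
= (0.405×4.680^2) / (3.76×4.680^1.5) = 8.870/38.07 = 0.233.
Since the desired path is higher order in A, keeping C_A high (PFR or concentrated feed) favours R.

0.233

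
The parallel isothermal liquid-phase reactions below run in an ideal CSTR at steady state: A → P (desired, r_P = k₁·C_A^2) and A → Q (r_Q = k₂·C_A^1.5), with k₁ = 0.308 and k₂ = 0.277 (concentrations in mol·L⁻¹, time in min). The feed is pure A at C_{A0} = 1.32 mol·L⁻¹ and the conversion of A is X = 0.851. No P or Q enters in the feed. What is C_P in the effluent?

Exit C_A = C_{A0}(1−X) = 1.32×0.149 = 0.1967 mol·L⁻¹.
Rates in a CSTR are evaluated at the outlet concentration: r_P = 0.308×0.1967^2 = 0.01191, r_Q = 0.277×0.1967^1.5 = 0.02416.
Fraction of consumed A going to P: r_P/(r_P+r_Q) = 0.3303.
C_P = 0.3303·C_{A0}·X = 0.3303×1.32×0.851 = 0.371 mol·L⁻¹.

0.371 mol·L⁻¹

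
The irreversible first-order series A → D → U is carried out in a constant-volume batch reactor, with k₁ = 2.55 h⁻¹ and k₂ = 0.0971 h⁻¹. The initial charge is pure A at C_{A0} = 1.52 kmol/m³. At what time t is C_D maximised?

For first-order series the maximum of C_D occurs at t_opt = ln(k₂/k₁)/(k₂−k₁).
= ln(0.0971/2.55)/(0.0971−2.55) = ln(0.03808)/-2.453 = -3.268/-2.453 = 1.33 h.

1.33 h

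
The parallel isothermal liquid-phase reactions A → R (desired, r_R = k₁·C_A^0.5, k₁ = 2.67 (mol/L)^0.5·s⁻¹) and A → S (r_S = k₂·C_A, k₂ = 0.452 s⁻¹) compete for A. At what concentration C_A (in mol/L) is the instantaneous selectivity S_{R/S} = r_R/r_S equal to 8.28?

0.509 mol/L

S_{R/S} = (k₁/k₂)·C_A^-0.5 ⇒ C_A = (S·k₂/k₁)^(-2).
= (8.28×0.452/2.67)^(-2) = (1.402)^(-2) = 0.509 mol/L.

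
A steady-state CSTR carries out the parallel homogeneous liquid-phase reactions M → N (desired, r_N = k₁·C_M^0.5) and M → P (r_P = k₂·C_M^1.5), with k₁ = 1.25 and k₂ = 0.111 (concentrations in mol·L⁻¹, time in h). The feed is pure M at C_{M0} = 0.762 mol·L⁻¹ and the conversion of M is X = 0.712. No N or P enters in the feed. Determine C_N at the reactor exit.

0.532 mol·L⁻¹

Exit C_M = C_{M0}(1−X) = 0.762×0.288 = 0.2195 mol·L⁻¹.
Rates in a CSTR are evaluated at the outlet concentration: r_N = 1.25×0.2195^0.5 = 0.5856, r_P = 0.111×0.2195^1.5 = 0.01141.
Fraction of consumed M going to N: r_N/(r_N+r_P) = 0.9809.
C_N = 0.9809·C_{M0}·X = 0.9809×0.762×0.712 = 0.532 mol·L⁻¹.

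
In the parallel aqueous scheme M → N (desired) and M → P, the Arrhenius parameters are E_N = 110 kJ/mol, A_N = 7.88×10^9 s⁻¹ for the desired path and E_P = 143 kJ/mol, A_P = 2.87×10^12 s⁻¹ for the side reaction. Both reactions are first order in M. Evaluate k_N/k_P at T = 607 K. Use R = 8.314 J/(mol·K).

With equal orders, S_{N/P} = k_N/k_P = (A_N/A_P)·exp[(E_P−E_N)/(RT)].
(E_P−E_N)/(RT) = (143−110)×10³/(8.314×607) = 33000/5047 = 6.539.
k_N/k_P = (7.88×10^9/2.87×10^12)·exp(6.539) = 0.002746 × 691.6 = 1.90.
Since E_N < E_P, lowering the temperature improves selectivity toward N.

1.90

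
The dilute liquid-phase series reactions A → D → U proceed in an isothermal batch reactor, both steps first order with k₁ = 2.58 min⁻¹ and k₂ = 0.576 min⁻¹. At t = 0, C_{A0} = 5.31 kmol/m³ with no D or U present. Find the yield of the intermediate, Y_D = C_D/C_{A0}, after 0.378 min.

For first-order series with pure A initially, C_D(t) = k₁C_{A0}/(k₂−k₁)·(e^(−k₁t) − e^(−k₂t)).
e^(−k₁t) = e^(−2.58×0.378) = e^(−0.9752) = 0.3771; e^(−k₂t) = e^(−0.2177) = 0.8043.
C_D = 2.58×5.31/(0.576−2.58) × (0.3771−0.8043) = (-6.836)×(-0.4272) = 2.921 kmol/m³.
Y_D = C_D/C_{A0} = 2.921/5.31 = 0.550.

0.550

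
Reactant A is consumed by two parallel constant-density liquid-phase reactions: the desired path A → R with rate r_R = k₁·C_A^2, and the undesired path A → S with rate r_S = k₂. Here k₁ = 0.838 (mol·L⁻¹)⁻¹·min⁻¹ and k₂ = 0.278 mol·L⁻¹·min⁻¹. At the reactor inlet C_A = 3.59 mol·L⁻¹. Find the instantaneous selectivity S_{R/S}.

S_{R/S} = r_R/r_S = (k₁·C_A^2)/(k₂) = (k₁/k₂)·C_A^2.
= (0.838×3.590^2) / (0.278) = 10.80/0.2780 = 38.8.

38.8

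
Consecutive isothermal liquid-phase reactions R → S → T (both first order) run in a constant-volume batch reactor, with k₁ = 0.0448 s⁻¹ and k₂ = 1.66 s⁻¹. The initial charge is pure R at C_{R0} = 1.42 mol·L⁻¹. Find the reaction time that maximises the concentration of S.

2.24 s

For first-order series the maximum of C_S occurs at t_opt = ln(k₂/k₁)/(k₂−k₁).
= ln(1.66/0.0448)/(1.66−0.0448) = ln(37.05)/1.615 = 3.612/1.615 = 2.24 s.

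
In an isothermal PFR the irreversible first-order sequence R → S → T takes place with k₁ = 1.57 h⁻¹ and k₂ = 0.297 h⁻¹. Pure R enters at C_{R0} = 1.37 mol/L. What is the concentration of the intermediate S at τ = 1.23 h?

For first-order series with pure R initially, C_S(τ) = k₁C_{R0}/(k₂−k₁)·(e^(−k₁τ) − e^(−k₂τ)).
e^(−k₁τ) = e^(−1.57×1.23) = e^(−1.931) = 0.1450; e^(−k₂τ) = e^(−0.3653) = 0.6940.
C_S = 1.57×1.37/(0.297−1.57) × (0.1450−0.6940) = (-1.690)×(-0.5490) = 0.9276 mol/L.

0.928 mol/L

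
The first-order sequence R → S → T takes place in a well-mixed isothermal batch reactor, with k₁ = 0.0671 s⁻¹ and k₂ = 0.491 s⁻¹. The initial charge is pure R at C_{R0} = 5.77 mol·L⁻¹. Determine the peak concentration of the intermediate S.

0.575 mol·L⁻¹

For a first-order series the maximum intermediate yield is C_{S,max}/C_{R0} = (k₁/k₂)^[k₂/(k₂−k₁)].
= (0.0671/0.491)^(0.491/(0.491−0.0671)) = (0.1367)^(1.158) = 0.09973.
C_{S,max} = 0.09973×5.77 = 0.575 mol·L⁻¹.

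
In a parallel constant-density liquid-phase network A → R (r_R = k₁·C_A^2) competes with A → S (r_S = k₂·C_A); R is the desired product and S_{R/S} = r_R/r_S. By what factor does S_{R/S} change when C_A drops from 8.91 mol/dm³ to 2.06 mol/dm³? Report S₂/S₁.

0.231

S_{R/S} = (k₁/k₂)·C_A, so S₂/S₁ = (C_{A,2}/C_{A,1}).
= 2.06/8.91 = 0.231.
Selectivity toward R falls as C_A falls — high-concentration operation is favoured.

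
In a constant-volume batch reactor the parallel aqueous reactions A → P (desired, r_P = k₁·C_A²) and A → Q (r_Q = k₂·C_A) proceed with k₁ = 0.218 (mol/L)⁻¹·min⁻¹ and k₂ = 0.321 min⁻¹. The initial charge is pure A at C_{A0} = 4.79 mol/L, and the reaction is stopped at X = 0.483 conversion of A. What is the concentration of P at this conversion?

C_A = C_{A0}(1−X) = 2.476 mol/L.
Along a PFR/batch, dC_Q/dC_A = −r_Q/(r_P+r_Q) = −k₂/(k₂+k₁·C_A).
Integrating from C_{A0} to C_A: C_Q = (0.321/0.218)·ln[(0.321+0.218·4.79)/(0.321+0.218·2.48)] = 1.472·ln(1.365/0.8609) = 0.6790 mol/L.
Then C_P = (C_{A0}−C_A) − C_Q = 2.314 − 0.6790 = 1.635 mol/L.

1.63 mol/L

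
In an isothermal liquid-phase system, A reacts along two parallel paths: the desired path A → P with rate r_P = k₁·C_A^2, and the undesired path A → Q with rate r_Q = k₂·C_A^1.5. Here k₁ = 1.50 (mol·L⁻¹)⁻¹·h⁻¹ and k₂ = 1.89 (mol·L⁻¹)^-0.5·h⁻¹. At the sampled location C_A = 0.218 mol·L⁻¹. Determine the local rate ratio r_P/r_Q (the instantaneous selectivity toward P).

0.371

S_{P/Q} = r_P/r_Q = (k₁·C_A^2)/(k₂·C_A^1.5) = (k₁/k₂)·C_A^0.5.
= (1.50×0.2180^2) / (1.89×0.2180^1.5) = 0.07129/0.1924 = 0.371.
Since the desired path is higher order in A, keeping C_A high (PFR or concentrated feed) favours P.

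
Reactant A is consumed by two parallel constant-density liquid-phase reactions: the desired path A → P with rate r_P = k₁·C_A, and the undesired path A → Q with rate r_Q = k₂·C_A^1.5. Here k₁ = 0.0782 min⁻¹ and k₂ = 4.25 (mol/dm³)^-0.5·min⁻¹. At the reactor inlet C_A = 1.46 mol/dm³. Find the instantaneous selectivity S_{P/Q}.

0.0152

S_{P/Q} = r_P/r_Q = (k₁·C_A)/(k₂·C_A^1.5) = (k₁/k₂)·C_A^-0.5.
= (0.0782×1.460) / (4.25×1.460^1.5) = 0.1142/7.498 = 0.0152.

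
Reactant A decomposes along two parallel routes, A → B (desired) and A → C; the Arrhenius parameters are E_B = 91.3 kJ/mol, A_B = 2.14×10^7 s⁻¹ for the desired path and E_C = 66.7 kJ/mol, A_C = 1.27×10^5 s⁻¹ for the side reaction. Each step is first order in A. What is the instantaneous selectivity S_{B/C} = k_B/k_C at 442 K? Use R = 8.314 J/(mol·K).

0.209

k_B/k_C = (A_B/A_C)·exp[−(E_B−E_C)/(RT)] = (A_B/A_C)·exp[(E_C−E_B)/(RT)].
(E_C−E_B)/(RT) = (66.7−91.3)×10³/(8.314×442) = -24600/3675 = -6.694.
k_B/k_C = (2.14×10^7/1.27×10^5)·exp(-6.694) = 168.5 × 0.001238 = 0.209.
Since E_B > E_C, raising the temperature improves selectivity toward B.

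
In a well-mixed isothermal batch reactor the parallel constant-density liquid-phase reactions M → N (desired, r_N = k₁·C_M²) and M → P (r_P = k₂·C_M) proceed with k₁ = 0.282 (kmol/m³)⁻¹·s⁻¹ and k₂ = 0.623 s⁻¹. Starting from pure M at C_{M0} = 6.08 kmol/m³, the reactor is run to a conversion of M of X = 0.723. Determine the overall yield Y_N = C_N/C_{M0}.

0.448

C_M = C_{M0}(1−X) = 1.684 kmol/m³.
Along a PFR/batch, dC_P/dC_M = −r_P/(r_N+r_P) = −k₂/(k₂+k₁·C_M).
Integrating from C_{M0} to C_M: C_P = (0.623/0.282)·ln[(0.623+0.282·6.08)/(0.623+0.282·1.68)] = 2.209·ln(2.338/1.098) = 1.669 kmol/m³.
Then C_N = (C_{M0}−C_M) − C_P = 4.396 − 1.669 = 2.726 kmol/m³.
Y_N = C_N/C_{M0} = 2.726/6.08 = 0.448.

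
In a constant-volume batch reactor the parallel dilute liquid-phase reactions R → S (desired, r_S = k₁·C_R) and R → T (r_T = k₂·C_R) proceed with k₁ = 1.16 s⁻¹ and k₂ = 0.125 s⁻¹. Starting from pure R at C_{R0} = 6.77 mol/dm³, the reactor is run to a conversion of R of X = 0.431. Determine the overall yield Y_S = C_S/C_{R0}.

0.389

C_R = C_{R0}(1−X) = 3.852 mol/dm³.
Both paths are first order in R, so the instantaneous fraction to S is constant: dC_S/d(−C_R) = k₁/(k₁+k₂) = 0.9027.
C_S = 0.9027·(C_{R0}−C_R) = 0.9027×2.918 = 2.63 mol/dm³.
Y_S = C_S/C_{R0} = 2.634/6.77 = 0.389.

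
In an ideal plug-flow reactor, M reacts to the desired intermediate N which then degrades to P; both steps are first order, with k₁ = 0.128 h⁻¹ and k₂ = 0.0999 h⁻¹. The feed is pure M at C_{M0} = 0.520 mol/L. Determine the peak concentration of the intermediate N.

For a first-order series the maximum intermediate yield is C_{N,max}/C_{M0} = (k₁/k₂)^[k₂/(k₂−k₁)].
= (0.128/0.0999)^(0.0999/(0.0999−0.128)) = (1.281)^(-3.555) = 0.4143.
C_{N,max} = 0.4143×0.520 = 0.215 mol/L.

0.215 mol/L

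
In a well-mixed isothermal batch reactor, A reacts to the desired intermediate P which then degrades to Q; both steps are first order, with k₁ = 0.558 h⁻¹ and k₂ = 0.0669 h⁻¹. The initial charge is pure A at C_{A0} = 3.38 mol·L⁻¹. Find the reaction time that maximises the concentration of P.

The intermediate peaks when r₁ = r₂, i.e. k₁e^(−k₁t) = k₂e^(−k₂t), giving t_opt = ln(k₂/k₁)/(k₂−k₁).
= ln(0.0669/0.558)/(0.0669−0.558) = ln(0.1199)/-0.4911 = -2.121/-0.4911 = 4.32 h.

4.32 h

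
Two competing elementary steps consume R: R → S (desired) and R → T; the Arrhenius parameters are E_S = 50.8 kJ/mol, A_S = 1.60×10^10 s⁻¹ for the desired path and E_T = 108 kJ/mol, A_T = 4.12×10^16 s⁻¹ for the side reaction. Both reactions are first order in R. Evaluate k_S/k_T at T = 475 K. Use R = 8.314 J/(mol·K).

0.758

k_S/k_T = (A_S/A_T)·exp[−(E_S−E_T)/(RT)] = (A_S/A_T)·exp[(E_T−E_S)/(RT)].
(E_T−E_S)/(RT) = (108−50.8)×10³/(8.314×475) = 57200/3949 = 14.48.
k_S/k_T = (1.60×10^10/4.12×10^16)·exp(14.48) = 3.883×10^-7 × 1.952×10^6 = 0.758.
Since E_S < E_T, lowering the temperature improves selectivity toward S.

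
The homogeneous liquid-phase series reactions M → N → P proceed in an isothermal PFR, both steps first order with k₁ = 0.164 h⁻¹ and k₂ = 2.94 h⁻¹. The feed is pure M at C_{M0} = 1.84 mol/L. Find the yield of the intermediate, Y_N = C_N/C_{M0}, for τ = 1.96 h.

Solving the coupled first-order balances gives C_N(τ) = [k₁/(k₂−k₁)]·C_{M0}·(e^(−k₁τ) − e^(−k₂τ)).
e^(−k₁τ) = e^(−0.164×1.96) = e^(−0.3214) = 0.7251; e^(−k₂τ) = e^(−5.762) = 0.003144.
C_N = 0.164×1.84/(2.94−0.164) × (0.7251−0.003144) = 0.1087×0.7220 = 0.07848 mol/L.
Y_N = C_N/C_{M0} = 0.07848/1.84 = 0.0427.

0.0427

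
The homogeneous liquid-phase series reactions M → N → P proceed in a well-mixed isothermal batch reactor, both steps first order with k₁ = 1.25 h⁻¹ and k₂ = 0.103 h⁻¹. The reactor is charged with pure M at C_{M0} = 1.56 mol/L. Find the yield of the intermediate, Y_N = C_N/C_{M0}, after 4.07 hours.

For first-order series with pure M initially, C_N(t) = k₁C_{M0}/(k₂−k₁)·(e^(−k₁t) − e^(−k₂t)).
e^(−k₁t) = e^(−1.25×4.07) = e^(−5.088) = 0.006173; e^(−k₂t) = e^(−0.4192) = 0.6576.
C_N = 1.25×1.56/(0.103−1.25) × (0.006173−0.6576) = (-1.700)×(-0.6514) = 1.107 mol/L.
Y_N = C_N/C_{M0} = 1.107/1.56 = 0.710.

0.710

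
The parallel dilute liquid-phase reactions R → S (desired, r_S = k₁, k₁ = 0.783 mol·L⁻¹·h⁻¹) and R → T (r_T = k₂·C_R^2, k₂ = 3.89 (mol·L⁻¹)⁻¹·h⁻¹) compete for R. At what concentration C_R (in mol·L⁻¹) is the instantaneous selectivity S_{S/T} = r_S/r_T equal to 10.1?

0.141 mol·L⁻¹

S_{S/T} = (k₁/k₂)·C_R^-2 ⇒ C_R = (S·k₂/k₁)^(-0.5).
= (10.1×3.89/0.783)^(-0.5) = (50.18)^(-0.5) = 0.141 mol·L⁻¹.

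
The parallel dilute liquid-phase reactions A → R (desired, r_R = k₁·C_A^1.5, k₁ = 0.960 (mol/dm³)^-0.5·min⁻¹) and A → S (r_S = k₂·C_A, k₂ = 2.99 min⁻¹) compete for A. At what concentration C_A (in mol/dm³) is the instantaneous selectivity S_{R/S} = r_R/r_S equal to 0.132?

S_{R/S} = (k₁/k₂)·C_A^0.5 ⇒ C_A = (S·k₂/k₁)^(2).
= (0.132×2.99/0.960)^(2) = (0.4111)^(2) = 0.169 mol/dm³.

0.169 mol/dm³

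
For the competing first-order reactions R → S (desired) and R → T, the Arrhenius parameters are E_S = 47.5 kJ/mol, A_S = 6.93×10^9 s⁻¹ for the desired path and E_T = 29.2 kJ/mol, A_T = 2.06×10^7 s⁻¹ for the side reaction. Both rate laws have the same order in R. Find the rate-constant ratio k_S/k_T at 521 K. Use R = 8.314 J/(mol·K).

4.92

Since both paths have the same order in R, the concentration cancels and S_{S/T} = k_S/k_T = (A_S/A_T)·exp[(E_T−E_S)/(RT)].
(E_T−E_S)/(RT) = (29.2−47.5)×10³/(8.314×521) = -18300/4332 = -4.225.
k_S/k_T = (6.93×10^9/2.06×10^7)·exp(-4.225) = 336.4 × 0.01463 = 4.92.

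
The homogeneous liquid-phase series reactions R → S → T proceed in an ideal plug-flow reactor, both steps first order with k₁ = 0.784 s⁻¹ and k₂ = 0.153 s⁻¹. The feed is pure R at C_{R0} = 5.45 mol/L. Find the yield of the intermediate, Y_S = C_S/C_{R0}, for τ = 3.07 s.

0.665

The intermediate concentration in a first-order A→B→C sequence is C_S = k₁C_{R0}(e^(−k₁τ) − e^(−k₂τ))/(k₂−k₁).
e^(−k₁τ) = e^(−0.784×3.07) = e^(−2.407) = 0.09010; e^(−k₂τ) = e^(−0.4697) = 0.6252.
C_S = 0.784×5.45/(0.153−0.784) × (0.09010−0.6252) = (-6.771)×(-0.5351) = 3.623 mol/L.
Y_S = C_S/C_{R0} = 3.623/5.45 = 0.665.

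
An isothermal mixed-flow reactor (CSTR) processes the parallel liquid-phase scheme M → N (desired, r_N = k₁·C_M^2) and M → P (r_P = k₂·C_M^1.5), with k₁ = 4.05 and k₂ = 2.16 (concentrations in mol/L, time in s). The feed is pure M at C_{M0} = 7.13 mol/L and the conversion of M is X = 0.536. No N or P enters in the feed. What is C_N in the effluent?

Exit C_M = C_{M0}(1−X) = 7.13×0.464 = 3.308 mol/L.
In a CSTR the entire volume is at exit conditions, so r_N = 4.05×3.308^2 = 44.33 and r_P = 2.16×3.308^1.5 = 13.00.
Fraction of consumed M going to N: r_N/(r_N+r_P) = 0.7733.
C_N = 0.7733·C_{M0}·X = 0.7733×7.13×0.536 = 2.96 mol/L.

2.96 mol/L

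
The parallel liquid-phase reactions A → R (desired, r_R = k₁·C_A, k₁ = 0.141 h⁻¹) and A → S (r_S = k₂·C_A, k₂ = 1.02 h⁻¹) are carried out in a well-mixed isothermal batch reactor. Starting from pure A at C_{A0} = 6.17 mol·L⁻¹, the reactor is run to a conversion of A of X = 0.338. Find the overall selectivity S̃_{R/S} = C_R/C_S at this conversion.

C_A = C_{A0}(1−X) = 4.085 mol·L⁻¹.
Both paths are first order in A, so the instantaneous fraction to R is constant: dC_R/d(−C_A) = k₁/(k₁+k₂) = 0.1214.
C_R = 0.1214·(C_{A0}−C_A) = 0.1214×2.085 = 0.253 mol·L⁻¹.
C_S = (C_{A0}−C_A)−C_R = 1.832 mol·L⁻¹; S̃_{R/S} = 0.2533/1.832 = 0.138.

0.138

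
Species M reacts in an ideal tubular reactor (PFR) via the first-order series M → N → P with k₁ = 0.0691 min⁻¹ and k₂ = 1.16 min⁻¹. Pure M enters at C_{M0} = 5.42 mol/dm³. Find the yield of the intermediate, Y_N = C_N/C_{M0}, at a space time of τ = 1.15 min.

0.0418

The intermediate concentration in a first-order A→B→C sequence is C_N = k₁C_{M0}(e^(−k₁τ) − e^(−k₂τ))/(k₂−k₁).
e^(−k₁τ) = e^(−0.0691×1.15) = e^(−0.07946) = 0.9236; e^(−k₂τ) = e^(−1.334) = 0.2634.
C_N = 0.0691×5.42/(1.16−0.0691) × (0.9236−0.2634) = 0.3433×0.6602 = 0.2267 mol/dm³.
Y_N = C_N/C_{M0} = 0.2267/5.42 = 0.0418.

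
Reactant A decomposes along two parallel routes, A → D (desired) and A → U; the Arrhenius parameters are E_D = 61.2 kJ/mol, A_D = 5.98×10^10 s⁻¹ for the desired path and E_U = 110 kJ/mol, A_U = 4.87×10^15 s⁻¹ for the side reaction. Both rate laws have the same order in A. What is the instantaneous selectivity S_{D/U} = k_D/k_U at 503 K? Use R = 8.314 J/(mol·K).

k_D/k_U = (A_D/A_U)·exp[−(E_D−E_U)/(RT)] = (A_D/A_U)·exp[(E_U−E_D)/(RT)].
(E_U−E_D)/(RT) = (110−61.2)×10³/(8.314×503) = 48800/4182 = 11.67.
k_D/k_U = (5.98×10^10/4.87×10^15)·exp(11.67) = 1.228×10^-5 × 1.169×10^5 = 1.44.

1.44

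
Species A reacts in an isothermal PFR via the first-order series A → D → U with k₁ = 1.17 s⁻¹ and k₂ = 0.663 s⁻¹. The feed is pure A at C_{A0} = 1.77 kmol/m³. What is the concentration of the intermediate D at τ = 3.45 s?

0.343 kmol/m³

For first-order series with pure A initially, C_D(τ) = k₁C_{A0}/(k₂−k₁)·(e^(−k₁τ) − e^(−k₂τ)).
e^(−k₁τ) = e^(−1.17×3.45) = e^(−4.037) = 0.01766; e^(−k₂τ) = e^(−2.287) = 0.1015.
C_D = 1.17×1.77/(0.663−1.17) × (0.01766−0.1015) = (-4.085)×(-0.08388) = 0.3426 kmol/m³.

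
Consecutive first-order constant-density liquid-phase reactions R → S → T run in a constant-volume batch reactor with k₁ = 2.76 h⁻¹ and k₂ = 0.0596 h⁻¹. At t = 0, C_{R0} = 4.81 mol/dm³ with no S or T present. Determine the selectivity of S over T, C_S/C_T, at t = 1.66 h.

Solving the coupled first-order balances gives C_S(t) = [k₁/(k₂−k₁)]·C_{R0}·(e^(−k₁t) − e^(−k₂t)).
e^(−k₁t) = e^(−2.76×1.66) = e^(−4.582) = 0.01024; e^(−k₂t) = e^(−0.09894) = 0.9058.
C_S = 2.76×4.81/(0.0596−2.76) × (0.01024−0.9058) = (-4.916)×(-0.8956) = 4.403 mol/dm³.
C_R = C_{R0}e^(−k₁t) = 0.04925 mol/dm³, so C_T = C_{R0}−C_R−C_S = 0.3580 mol/dm³; C_S/C_T = 12.3.

12.3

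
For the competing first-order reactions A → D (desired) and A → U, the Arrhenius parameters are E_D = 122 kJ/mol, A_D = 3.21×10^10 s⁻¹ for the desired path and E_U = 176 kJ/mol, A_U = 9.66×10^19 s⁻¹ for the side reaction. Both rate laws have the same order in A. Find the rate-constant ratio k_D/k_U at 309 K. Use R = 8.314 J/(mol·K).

0.447

Since both paths have the same order in A, the concentration cancels and S_{D/U} = k_D/k_U = (A_D/A_U)·exp[(E_U−E_D)/(RT)].
(E_U−E_D)/(RT) = (176−122)×10³/(8.314×309) = 54000/2569 = 21.02.
k_D/k_U = (3.21×10^10/9.66×10^19)·exp(21.02) = 3.323×10^-10 × 1.345×10^9 = 0.447.
Since E_D < E_U, lowering the temperature improves selectivity toward D.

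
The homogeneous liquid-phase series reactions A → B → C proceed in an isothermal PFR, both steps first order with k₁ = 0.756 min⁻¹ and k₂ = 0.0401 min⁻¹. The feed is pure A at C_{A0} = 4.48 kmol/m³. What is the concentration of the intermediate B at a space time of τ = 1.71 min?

3.12 kmol/m³

The intermediate concentration in a first-order A→B→C sequence is C_B = k₁C_{A0}(e^(−k₁τ) − e^(−k₂τ))/(k₂−k₁).
e^(−k₁τ) = e^(−0.756×1.71) = e^(−1.293) = 0.2745; e^(−k₂τ) = e^(−0.06857) = 0.9337.
C_B = 0.756×4.48/(0.0401−0.756) × (0.2745−0.9337) = (-4.731)×(-0.6592) = 3.119 kmol/m³.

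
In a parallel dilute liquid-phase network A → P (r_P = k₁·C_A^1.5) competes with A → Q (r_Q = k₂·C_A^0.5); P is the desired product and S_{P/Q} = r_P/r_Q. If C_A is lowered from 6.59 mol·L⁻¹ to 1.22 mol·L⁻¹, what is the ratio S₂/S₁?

0.185

S_{P/Q} = (k₁/k₂)·C_A, so S₂/S₁ = (C_{A,2}/C_{A,1}).
= 1.22/6.59 = 0.185.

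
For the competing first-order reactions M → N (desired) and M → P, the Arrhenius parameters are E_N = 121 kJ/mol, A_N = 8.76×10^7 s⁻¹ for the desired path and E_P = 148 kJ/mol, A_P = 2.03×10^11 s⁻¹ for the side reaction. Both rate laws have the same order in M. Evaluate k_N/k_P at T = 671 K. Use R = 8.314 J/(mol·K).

Since both paths have the same order in M, the concentration cancels and S_{N/P} = k_N/k_P = (A_N/A_P)·exp[(E_P−E_N)/(RT)].
(E_P−E_N)/(RT) = (148−121)×10³/(8.314×671) = 27000/5579 = 4.840.
k_N/k_P = (8.76×10^7/2.03×10^11)·exp(4.840) = 4.315×10^-4 × 126.4 = 0.0546.

0.0546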